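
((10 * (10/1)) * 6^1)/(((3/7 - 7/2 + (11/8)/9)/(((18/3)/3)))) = -604800/1471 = -411.15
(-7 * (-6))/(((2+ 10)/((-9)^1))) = -63/2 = -31.50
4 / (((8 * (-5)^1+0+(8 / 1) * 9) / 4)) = 1 / 2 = 0.50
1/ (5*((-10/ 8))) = -4/ 25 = -0.16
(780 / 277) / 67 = 780 / 18559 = 0.04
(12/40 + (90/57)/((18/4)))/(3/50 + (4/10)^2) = 1855/627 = 2.96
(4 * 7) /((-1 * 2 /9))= -126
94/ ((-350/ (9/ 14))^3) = -34263/ 58824500000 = -0.00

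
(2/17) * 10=20/17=1.18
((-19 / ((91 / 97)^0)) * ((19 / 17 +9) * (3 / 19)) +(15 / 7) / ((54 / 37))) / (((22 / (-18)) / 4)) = 123742 / 1309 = 94.53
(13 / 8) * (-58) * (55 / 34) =-20735 / 136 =-152.46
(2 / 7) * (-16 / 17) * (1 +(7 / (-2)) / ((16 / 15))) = 73 / 119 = 0.61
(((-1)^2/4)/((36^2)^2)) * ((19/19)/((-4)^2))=1/107495424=0.00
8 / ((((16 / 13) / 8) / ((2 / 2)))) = 52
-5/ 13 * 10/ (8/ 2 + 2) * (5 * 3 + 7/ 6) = -2425/ 234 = -10.36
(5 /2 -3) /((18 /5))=-5 /36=-0.14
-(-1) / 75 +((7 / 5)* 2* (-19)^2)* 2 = 151621 / 75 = 2021.61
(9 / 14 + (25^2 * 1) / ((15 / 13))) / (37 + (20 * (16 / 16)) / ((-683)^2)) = 10625219953 / 724924746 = 14.66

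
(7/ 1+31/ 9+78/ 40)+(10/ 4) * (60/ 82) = 104971/ 7380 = 14.22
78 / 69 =26 / 23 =1.13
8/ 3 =2.67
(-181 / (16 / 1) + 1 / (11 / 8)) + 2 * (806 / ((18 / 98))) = 13885121 / 1584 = 8765.86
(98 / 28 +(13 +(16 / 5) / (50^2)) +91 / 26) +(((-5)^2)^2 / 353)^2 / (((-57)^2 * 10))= 50610313102753 / 2530341506250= 20.00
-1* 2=-2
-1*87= -87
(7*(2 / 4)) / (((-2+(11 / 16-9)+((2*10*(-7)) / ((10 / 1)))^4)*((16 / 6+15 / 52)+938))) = 8736 / 90200519399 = 0.00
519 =519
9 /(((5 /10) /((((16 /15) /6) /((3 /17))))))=272 /15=18.13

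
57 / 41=1.39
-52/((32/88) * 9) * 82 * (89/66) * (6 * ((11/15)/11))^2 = -189748/675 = -281.11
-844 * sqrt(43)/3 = -1844.83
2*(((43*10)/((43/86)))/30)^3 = 1272112/27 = 47115.26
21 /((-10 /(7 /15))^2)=343 /7500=0.05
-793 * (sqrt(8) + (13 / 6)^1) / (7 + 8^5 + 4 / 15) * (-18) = 2.18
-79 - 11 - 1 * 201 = -291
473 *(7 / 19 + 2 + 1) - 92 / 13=391788 / 247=1586.19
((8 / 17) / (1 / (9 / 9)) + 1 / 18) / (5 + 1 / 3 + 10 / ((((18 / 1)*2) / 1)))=161 / 1717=0.09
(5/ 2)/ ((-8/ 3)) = -15/ 16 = -0.94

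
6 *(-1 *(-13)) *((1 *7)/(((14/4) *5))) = 156/5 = 31.20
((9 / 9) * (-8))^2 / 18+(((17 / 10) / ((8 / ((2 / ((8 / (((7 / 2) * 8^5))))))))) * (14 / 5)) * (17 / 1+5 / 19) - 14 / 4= 2518032859 / 8550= 294506.77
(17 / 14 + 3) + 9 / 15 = 337 / 70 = 4.81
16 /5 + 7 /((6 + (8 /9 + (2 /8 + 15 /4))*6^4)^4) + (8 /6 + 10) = 16793536001403173 /1155518532206640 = 14.53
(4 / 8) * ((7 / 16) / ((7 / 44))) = 1.38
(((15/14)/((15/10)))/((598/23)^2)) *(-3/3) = -5/4732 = -0.00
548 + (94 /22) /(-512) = 3086289 /5632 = 547.99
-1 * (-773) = 773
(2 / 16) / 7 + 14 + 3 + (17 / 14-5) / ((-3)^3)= 25943 / 1512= 17.16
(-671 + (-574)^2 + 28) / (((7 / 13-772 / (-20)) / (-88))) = -78371865 / 106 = -739357.22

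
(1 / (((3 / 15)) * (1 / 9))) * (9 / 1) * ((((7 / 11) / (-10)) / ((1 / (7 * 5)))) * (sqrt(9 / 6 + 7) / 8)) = -19845 * sqrt(34) / 352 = -328.74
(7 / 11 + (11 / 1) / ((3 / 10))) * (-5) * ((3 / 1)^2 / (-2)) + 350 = 26165 / 22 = 1189.32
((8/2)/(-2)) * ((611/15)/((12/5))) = -611/18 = -33.94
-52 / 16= -13 / 4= -3.25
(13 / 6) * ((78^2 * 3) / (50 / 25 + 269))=39546 / 271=145.93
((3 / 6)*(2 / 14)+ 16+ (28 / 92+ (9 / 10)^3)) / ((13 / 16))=21.05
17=17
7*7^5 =117649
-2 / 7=-0.29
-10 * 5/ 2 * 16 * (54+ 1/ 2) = -21800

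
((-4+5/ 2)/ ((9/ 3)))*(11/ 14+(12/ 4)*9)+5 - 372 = -10665/ 28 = -380.89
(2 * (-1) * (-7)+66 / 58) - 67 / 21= 7276 / 609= 11.95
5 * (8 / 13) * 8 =320 / 13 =24.62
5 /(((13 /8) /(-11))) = -440 /13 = -33.85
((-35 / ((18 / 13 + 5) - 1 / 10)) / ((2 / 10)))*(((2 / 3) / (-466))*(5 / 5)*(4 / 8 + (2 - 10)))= -0.30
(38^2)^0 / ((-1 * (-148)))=1 / 148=0.01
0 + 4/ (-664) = -1/ 166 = -0.01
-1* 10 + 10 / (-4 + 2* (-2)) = -45 / 4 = -11.25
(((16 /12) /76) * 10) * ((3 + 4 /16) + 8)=75 /38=1.97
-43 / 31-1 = -74 / 31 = -2.39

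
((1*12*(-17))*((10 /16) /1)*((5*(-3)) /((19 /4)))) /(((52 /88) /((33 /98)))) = 2776950 /12103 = 229.44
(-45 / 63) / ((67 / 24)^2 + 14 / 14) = -576 / 7091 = -0.08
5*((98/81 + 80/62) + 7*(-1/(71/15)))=910415/178281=5.11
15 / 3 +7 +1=13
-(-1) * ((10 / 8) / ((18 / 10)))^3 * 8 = 15625 / 5832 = 2.68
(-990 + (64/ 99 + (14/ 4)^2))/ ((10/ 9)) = -386933/ 440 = -879.39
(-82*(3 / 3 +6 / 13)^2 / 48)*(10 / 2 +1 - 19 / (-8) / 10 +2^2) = -310821 / 8320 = -37.36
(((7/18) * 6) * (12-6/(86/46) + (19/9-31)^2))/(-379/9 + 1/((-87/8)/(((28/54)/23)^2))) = -2838964560894/60753050735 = -46.73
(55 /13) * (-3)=-165 /13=-12.69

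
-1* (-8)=8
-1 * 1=-1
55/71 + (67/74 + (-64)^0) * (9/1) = 94169/5254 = 17.92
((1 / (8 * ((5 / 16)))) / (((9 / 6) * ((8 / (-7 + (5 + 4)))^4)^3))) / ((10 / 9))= 3 / 209715200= 0.00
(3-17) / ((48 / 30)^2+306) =-25 / 551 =-0.05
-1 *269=-269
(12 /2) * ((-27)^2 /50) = 2187 /25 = 87.48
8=8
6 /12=1 /2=0.50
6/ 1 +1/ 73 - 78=-71.99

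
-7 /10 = -0.70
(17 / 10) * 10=17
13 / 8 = 1.62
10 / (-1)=-10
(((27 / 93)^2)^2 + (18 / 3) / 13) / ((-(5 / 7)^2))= -275694531 / 300144325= -0.92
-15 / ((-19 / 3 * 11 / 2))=90 / 209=0.43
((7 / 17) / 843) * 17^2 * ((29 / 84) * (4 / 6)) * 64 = 15776 / 7587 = 2.08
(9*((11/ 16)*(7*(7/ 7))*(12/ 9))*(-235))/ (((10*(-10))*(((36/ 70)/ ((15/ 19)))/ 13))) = 1646645/ 608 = 2708.30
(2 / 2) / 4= 0.25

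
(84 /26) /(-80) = -0.04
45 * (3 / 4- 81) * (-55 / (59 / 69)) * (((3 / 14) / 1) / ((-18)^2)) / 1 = 153.63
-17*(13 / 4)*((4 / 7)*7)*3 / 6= -221 / 2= -110.50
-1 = -1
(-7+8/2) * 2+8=2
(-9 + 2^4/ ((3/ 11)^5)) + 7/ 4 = 10300217/ 972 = 10596.93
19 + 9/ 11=218/ 11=19.82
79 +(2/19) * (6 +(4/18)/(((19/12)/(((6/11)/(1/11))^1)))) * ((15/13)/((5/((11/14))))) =199963/2527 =79.13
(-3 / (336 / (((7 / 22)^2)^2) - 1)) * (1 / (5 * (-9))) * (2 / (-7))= -0.00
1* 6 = 6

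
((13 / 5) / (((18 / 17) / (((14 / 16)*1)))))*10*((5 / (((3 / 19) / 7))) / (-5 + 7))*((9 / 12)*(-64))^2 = 16460080 / 3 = 5486693.33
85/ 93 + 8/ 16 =263/ 186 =1.41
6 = 6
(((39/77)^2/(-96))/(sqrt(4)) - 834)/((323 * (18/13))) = -457118727/245128576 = -1.86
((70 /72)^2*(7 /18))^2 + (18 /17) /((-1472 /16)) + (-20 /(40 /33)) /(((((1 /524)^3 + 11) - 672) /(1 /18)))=2529430065997834175929 /20236112777601961731072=0.12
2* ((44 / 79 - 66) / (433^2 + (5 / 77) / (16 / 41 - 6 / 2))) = -42595630 / 61016505807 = -0.00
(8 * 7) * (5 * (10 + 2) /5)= 672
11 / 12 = 0.92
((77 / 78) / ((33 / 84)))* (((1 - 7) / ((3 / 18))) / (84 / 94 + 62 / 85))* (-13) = 1174530 / 1621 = 724.57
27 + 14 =41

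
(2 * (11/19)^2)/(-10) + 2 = 3489/1805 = 1.93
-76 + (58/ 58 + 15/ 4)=-285/ 4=-71.25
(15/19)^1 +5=5.79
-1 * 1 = -1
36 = 36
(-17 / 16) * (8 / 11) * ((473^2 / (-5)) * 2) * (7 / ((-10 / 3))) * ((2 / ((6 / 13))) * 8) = -125857732 / 25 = -5034309.28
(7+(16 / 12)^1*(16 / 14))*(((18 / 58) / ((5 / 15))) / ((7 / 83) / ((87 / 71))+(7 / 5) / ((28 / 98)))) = 4011390 / 2511593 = 1.60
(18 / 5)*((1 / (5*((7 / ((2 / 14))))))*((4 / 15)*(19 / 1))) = 0.07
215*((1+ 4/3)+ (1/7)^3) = 516860/1029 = 502.29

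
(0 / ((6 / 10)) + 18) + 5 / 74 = 1337 / 74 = 18.07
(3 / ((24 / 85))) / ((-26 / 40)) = -425 / 26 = -16.35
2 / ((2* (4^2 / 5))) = 5 / 16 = 0.31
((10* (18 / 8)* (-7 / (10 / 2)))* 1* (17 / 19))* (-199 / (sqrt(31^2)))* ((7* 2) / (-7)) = -213129 / 589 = -361.85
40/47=0.85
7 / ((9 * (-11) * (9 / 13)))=-91 / 891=-0.10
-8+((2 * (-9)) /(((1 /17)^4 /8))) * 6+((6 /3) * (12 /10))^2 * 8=-1804052648 /25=-72162105.92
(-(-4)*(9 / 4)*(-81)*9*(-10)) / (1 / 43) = 2821230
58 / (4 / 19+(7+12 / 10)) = 6.90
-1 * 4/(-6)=2/3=0.67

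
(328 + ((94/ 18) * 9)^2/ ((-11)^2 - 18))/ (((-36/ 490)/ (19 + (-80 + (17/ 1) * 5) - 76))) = 229275410/ 927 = 247330.54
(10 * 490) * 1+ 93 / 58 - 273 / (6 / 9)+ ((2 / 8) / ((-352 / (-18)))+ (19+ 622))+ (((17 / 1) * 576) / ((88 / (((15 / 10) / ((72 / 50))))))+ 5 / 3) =29235853 / 5568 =5250.69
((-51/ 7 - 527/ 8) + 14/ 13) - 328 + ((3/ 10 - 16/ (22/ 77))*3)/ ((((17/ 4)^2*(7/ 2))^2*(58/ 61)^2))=-716130649024527/ 1789744782280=-400.13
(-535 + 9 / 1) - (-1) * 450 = -76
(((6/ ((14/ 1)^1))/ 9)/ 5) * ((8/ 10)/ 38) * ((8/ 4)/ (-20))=-0.00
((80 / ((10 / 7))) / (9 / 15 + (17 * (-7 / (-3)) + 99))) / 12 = 70 / 2089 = 0.03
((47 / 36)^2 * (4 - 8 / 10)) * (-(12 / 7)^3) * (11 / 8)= -194392 / 5145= -37.78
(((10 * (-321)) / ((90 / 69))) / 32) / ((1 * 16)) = -2461 / 512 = -4.81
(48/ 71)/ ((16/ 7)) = 0.30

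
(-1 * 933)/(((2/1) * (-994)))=933/1988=0.47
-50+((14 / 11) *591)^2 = 68453026 / 121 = 565727.49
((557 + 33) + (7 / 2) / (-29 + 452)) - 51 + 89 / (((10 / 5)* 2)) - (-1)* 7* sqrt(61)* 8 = 56* sqrt(61) + 949649 / 1692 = 998.63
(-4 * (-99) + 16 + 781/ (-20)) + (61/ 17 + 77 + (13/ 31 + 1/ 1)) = 4795253/ 10540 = 454.96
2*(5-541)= -1072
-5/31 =-0.16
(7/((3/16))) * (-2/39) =-224/117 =-1.91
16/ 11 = 1.45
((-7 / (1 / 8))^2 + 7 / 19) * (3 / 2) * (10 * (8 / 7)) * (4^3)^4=902049093524.21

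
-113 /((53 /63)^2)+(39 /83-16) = -40846052 /233147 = -175.19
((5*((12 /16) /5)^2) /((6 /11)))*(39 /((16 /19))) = 24453 /2560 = 9.55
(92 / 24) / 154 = 23 / 924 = 0.02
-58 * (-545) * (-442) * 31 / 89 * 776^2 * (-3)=782443804796160 / 89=8791503424675.96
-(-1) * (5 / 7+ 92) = 649 / 7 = 92.71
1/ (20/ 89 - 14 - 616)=-89/ 56050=-0.00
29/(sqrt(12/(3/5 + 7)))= 29 * sqrt(570)/30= 23.08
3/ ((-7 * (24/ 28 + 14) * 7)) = -0.00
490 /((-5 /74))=-7252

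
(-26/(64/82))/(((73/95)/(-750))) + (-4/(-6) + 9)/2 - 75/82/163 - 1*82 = 379789337557/11708616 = 32436.74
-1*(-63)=63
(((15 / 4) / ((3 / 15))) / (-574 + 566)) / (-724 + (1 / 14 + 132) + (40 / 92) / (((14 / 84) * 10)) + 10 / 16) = 12075 / 3045052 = 0.00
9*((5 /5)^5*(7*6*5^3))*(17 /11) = 803250 /11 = 73022.73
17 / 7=2.43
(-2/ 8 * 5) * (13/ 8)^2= -845/ 256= -3.30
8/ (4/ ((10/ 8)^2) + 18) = 100/ 257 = 0.39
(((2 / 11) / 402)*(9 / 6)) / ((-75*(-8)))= 1 / 884400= 0.00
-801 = -801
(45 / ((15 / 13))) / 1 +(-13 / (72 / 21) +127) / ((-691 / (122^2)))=-10841303 / 4146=-2614.88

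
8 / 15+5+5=158 / 15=10.53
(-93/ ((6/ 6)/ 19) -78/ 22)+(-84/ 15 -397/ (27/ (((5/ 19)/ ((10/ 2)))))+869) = -25616944/ 28215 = -907.92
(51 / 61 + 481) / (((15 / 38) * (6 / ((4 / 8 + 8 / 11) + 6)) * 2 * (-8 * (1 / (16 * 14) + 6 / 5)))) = -991312 / 12993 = -76.30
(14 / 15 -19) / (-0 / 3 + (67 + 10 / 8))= -1084 / 4095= -0.26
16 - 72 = -56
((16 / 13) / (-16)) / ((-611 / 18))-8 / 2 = -31754 / 7943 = -4.00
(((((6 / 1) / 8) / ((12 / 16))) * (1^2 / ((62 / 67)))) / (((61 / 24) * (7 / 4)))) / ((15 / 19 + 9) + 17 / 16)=977664 / 43668863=0.02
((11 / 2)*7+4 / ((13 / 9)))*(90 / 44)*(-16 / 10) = -19314 / 143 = -135.06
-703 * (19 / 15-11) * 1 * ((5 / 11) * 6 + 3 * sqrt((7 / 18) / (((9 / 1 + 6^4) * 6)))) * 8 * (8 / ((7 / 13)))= 42697408 * sqrt(3045) / 137025 + 170789632 / 77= 2235241.90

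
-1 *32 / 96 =-1 / 3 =-0.33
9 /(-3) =-3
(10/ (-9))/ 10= -1/ 9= -0.11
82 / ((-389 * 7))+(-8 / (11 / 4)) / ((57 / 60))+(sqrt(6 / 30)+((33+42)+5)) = sqrt(5) / 5+43768702 / 569107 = 77.35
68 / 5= 13.60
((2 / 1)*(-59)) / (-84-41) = 118 / 125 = 0.94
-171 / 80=-2.14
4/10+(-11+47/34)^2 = 536957/5780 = 92.90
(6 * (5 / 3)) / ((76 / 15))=75 / 38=1.97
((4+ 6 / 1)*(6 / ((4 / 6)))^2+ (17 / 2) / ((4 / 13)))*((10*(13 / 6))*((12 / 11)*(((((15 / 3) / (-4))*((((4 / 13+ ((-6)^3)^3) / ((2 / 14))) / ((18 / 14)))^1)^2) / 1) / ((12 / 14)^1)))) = -274578383469763053644425 / 3159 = -86919399642216857753.85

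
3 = 3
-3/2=-1.50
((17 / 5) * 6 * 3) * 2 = 122.40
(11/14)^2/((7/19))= 2299/1372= 1.68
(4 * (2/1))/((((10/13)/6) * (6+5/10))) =48/5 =9.60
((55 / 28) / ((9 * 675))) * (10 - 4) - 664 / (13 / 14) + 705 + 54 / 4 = 126229 / 36855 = 3.43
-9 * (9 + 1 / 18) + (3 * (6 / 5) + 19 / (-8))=-3211 / 40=-80.28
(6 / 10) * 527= 1581 / 5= 316.20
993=993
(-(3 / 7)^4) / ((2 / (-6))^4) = -6561 / 2401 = -2.73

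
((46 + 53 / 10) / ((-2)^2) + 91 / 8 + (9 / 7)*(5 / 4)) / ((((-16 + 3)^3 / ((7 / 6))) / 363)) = -437173 / 87880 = -4.97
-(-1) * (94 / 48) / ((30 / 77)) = 3619 / 720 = 5.03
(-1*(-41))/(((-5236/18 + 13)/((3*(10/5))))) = -54/61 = -0.89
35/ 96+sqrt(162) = 35/ 96+9 * sqrt(2) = 13.09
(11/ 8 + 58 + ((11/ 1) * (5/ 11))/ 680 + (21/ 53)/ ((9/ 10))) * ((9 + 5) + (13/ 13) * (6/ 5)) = 12289238/ 13515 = 909.30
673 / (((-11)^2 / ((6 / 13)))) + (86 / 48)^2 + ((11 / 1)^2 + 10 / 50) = 575236913 / 4530240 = 126.98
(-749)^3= -420189749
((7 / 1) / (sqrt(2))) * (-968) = -3388 * sqrt(2) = -4791.36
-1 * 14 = -14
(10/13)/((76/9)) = 45/494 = 0.09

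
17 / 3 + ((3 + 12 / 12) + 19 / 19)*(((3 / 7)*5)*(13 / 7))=3758 / 147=25.56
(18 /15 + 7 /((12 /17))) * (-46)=-15341 /30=-511.37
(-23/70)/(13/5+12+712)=-23/50862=-0.00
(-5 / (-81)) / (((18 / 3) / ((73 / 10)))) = 73 / 972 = 0.08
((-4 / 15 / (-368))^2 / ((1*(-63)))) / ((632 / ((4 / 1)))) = -1 / 18956397600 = -0.00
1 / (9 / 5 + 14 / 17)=85 / 223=0.38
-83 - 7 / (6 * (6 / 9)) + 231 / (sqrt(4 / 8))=-339 / 4 + 231 * sqrt(2)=241.93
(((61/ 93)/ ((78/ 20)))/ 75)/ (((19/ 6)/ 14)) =3416/ 344565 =0.01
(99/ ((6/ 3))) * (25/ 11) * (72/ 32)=2025/ 8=253.12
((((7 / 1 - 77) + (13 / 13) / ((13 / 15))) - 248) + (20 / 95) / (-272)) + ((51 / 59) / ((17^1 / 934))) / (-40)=-787901147 / 2477410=-318.03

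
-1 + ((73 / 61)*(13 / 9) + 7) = 4243 / 549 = 7.73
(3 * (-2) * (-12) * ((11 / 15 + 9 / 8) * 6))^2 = 16112196 / 25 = 644487.84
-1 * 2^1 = -2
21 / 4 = 5.25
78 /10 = 7.80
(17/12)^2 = 289/144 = 2.01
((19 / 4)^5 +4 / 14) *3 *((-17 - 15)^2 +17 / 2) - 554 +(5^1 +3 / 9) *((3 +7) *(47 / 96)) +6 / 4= 138061509665 / 18432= 7490316.28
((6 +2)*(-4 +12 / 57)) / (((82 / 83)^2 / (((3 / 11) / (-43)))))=2976048 / 15107147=0.20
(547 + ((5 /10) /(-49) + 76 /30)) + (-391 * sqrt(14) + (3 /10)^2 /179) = 1445961533 /2631300 - 391 * sqrt(14) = -913.46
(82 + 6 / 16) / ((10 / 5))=659 / 16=41.19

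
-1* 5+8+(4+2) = 9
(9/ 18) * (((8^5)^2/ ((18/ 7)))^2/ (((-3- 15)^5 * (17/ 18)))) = -441352763482308608/ 9034497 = -48851946431.81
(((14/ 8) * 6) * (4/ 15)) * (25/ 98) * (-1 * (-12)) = 60/ 7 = 8.57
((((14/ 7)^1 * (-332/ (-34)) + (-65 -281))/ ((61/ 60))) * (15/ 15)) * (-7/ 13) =2331000/ 13481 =172.91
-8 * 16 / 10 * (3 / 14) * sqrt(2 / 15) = -32 * sqrt(30) / 175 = -1.00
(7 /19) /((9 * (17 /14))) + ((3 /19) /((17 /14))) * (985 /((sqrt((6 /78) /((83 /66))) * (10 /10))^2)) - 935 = 37059928 /31977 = 1158.96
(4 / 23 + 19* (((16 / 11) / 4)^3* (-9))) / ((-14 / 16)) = 9.20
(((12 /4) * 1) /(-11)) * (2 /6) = -1 /11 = -0.09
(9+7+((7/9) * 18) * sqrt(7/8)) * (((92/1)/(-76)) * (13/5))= -4784/95 -2093 * sqrt(14)/190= -91.58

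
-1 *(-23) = 23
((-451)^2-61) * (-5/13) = -1016700/13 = -78207.69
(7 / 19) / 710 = 7 / 13490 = 0.00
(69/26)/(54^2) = 23/25272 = 0.00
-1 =-1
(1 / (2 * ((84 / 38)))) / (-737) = -19 / 61908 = -0.00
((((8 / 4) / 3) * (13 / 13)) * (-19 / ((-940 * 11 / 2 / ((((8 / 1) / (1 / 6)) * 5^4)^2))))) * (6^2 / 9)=4560000000 / 517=8820116.05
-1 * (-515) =515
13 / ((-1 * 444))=-13 / 444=-0.03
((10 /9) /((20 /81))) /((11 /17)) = 153 /22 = 6.95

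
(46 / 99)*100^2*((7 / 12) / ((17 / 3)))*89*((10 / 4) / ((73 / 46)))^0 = 71645000 / 1683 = 42569.82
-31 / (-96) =0.32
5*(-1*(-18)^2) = -1620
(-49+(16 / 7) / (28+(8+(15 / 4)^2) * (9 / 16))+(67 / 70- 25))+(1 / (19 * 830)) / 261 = -2175414645851 / 29805796755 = -72.99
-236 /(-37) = 6.38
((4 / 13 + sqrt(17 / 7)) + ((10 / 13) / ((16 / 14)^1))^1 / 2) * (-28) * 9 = -555.06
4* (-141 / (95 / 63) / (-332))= 8883 / 7885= 1.13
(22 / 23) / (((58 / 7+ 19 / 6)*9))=308 / 33189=0.01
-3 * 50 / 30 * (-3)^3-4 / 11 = 1481 / 11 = 134.64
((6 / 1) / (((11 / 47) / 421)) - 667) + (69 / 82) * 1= 9134329 / 902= 10126.75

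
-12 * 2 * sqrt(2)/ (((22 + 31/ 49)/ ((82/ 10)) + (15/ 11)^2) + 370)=-486178 * sqrt(2)/ 7588825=-0.09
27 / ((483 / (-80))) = -720 / 161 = -4.47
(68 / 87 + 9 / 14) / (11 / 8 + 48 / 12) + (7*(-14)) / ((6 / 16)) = -6836596 / 26187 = -261.07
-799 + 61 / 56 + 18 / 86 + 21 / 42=-1919661 / 2408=-797.20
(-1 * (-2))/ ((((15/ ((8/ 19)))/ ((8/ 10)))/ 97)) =6208/ 1425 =4.36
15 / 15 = 1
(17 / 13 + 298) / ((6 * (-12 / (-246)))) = 53177 / 52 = 1022.63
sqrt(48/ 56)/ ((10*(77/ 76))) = 38*sqrt(42)/ 2695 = 0.09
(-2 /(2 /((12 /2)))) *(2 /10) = -6 /5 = -1.20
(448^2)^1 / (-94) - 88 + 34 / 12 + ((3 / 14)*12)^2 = -30588953 / 13818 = -2213.70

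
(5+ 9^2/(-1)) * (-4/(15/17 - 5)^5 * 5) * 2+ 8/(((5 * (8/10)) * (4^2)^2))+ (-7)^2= 62440852151/1344560000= 46.44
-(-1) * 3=3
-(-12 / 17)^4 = -20736 / 83521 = -0.25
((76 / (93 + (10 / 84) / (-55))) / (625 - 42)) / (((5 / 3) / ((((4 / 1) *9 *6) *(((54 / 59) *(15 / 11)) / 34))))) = 167541696 / 25123740785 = 0.01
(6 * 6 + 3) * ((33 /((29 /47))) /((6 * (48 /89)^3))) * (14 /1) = 33166676543 /1069056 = 31024.26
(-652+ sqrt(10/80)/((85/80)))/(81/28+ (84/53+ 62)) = -9.80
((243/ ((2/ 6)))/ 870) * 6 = 5.03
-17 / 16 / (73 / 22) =-0.32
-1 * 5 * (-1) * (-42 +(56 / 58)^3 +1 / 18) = -90092795 / 439002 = -205.22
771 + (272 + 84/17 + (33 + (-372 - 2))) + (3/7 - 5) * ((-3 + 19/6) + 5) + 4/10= 1220444/1785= 683.72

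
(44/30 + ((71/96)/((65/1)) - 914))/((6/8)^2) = -5694137/3510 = -1622.26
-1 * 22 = -22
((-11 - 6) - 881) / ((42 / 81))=-12123 / 7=-1731.86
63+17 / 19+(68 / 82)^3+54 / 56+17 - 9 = 2692356609 / 36665972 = 73.43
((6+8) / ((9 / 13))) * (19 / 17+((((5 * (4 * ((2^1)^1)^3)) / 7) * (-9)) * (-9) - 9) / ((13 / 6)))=2634446 / 153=17218.60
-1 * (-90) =90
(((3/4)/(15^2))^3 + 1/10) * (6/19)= 0.03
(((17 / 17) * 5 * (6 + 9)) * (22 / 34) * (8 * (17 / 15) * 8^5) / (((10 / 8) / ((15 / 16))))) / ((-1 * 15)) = -720896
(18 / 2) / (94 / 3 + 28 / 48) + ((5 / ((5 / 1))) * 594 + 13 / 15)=3419129 / 5745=595.15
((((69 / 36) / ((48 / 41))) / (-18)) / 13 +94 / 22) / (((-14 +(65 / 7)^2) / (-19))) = -5888086225 / 5247006336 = -1.12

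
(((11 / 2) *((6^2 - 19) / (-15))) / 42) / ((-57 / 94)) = 8789 / 35910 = 0.24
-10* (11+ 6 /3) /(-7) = 130 /7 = 18.57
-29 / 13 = -2.23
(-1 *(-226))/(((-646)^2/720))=40680/104329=0.39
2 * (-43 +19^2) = 636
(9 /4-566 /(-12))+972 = 1021.42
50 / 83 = 0.60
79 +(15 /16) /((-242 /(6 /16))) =2447059 /30976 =79.00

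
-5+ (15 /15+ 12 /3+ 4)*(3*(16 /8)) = 49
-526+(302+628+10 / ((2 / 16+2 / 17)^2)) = 624916 / 1089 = 573.84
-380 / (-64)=95 / 16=5.94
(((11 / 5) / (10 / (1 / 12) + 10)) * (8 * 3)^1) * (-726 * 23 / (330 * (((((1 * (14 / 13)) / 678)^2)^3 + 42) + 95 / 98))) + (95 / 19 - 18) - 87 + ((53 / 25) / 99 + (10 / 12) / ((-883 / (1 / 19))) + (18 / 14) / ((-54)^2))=-100.46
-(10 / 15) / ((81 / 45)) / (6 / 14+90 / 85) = -1190 / 4779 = -0.25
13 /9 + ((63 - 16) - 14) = 310 /9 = 34.44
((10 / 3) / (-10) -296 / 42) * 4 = -620 / 21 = -29.52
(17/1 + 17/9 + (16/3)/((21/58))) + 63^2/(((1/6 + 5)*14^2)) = 48875/1302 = 37.54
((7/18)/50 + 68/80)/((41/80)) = 3088/1845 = 1.67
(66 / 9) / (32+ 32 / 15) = 0.21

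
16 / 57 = 0.28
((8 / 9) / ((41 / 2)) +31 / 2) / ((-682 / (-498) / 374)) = 16185581 / 3813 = 4244.84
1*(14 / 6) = 2.33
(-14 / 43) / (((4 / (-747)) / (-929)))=-4857741 / 86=-56485.36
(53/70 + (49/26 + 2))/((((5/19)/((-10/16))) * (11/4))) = -1824/455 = -4.01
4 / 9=0.44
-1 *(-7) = 7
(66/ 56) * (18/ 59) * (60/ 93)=2970/ 12803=0.23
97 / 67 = 1.45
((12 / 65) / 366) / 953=2 / 3778645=0.00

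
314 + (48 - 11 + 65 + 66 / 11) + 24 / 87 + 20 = 12826 / 29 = 442.28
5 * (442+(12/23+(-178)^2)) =160632.61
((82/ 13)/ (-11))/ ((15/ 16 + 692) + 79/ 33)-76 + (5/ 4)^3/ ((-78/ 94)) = -71801714797/ 916368960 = -78.35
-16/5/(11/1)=-16/55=-0.29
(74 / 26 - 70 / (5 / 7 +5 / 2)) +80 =7145 / 117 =61.07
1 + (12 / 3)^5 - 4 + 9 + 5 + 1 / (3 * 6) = 18631 / 18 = 1035.06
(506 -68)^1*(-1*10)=-4380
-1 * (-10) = 10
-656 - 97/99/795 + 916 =20463203/78705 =260.00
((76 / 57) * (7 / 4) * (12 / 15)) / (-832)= -7 / 3120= -0.00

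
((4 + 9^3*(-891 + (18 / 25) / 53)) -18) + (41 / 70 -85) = -12050590327 / 18550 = -649627.51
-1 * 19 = -19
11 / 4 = 2.75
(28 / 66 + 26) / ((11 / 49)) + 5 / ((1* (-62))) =2647321 / 22506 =117.63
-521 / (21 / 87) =-2158.43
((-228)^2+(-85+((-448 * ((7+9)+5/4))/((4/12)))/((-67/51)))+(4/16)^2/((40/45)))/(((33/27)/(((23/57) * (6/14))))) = 123461336853/12546688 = 9840.15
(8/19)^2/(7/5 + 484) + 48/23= 42062416/20151381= 2.09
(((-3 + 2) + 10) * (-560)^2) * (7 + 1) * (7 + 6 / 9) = 173107200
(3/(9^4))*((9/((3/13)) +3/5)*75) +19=1649/81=20.36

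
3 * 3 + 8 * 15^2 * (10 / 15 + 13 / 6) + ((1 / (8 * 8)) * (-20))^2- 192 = 1258777 / 256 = 4917.10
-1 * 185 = -185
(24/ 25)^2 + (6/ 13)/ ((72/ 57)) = 41827/ 32500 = 1.29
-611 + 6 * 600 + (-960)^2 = 924589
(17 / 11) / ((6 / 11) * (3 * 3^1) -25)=-1 / 13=-0.08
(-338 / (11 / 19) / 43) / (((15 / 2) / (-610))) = 1104.28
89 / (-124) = -89 / 124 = -0.72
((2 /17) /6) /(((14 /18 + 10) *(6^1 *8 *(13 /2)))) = 1 /171496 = 0.00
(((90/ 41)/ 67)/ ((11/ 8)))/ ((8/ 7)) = 630/ 30217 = 0.02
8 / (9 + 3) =2 / 3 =0.67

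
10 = 10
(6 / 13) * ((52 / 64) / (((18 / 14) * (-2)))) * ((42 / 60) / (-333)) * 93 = 1519 / 53280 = 0.03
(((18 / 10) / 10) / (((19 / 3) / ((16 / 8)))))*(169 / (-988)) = -351 / 36100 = -0.01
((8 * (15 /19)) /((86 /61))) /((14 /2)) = 3660 /5719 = 0.64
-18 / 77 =-0.23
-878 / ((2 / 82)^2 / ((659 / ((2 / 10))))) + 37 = -4863149773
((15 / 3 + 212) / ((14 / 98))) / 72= 1519 / 72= 21.10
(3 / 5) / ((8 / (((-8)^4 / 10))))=768 / 25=30.72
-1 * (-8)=8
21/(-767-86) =-21/853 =-0.02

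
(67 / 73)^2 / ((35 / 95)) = 85291 / 37303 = 2.29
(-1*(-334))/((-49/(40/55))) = -2672/539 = -4.96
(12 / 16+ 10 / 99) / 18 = 337 / 7128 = 0.05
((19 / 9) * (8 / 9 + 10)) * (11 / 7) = 2926 / 81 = 36.12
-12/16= -3/4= -0.75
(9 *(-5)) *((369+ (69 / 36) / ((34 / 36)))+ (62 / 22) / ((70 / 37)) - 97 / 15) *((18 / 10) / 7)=-194060826 / 45815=-4235.75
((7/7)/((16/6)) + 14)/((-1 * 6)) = -115/48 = -2.40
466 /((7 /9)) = 599.14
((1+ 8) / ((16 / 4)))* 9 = 81 / 4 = 20.25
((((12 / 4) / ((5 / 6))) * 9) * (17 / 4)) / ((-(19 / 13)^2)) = -232713 / 3610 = -64.46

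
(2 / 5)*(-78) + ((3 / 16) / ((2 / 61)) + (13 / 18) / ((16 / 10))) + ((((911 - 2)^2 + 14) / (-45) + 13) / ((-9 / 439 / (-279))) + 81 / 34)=-6112976094571 / 24480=-249713075.76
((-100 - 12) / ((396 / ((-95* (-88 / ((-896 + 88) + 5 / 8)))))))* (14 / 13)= 2383360 / 755703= 3.15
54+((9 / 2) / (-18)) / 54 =54.00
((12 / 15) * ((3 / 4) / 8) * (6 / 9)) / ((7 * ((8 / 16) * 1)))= 1 / 70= 0.01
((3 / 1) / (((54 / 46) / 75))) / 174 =575 / 522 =1.10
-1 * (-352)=352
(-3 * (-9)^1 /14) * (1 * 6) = 81 /7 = 11.57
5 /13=0.38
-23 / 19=-1.21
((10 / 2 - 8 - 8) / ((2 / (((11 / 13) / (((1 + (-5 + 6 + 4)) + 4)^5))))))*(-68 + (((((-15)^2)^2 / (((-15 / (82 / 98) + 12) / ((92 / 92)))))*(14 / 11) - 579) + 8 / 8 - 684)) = 55363 / 97500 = 0.57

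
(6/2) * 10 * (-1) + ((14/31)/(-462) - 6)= -36829/1023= -36.00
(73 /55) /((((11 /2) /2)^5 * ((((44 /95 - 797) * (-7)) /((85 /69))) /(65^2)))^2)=17819325361111040000000 /381129657634331438677768539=0.00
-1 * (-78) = 78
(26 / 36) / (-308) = -13 / 5544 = -0.00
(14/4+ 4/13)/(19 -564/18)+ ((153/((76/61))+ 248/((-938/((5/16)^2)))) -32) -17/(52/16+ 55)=5763675378883/63915680192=90.18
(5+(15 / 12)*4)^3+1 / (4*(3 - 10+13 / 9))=199991 / 200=999.96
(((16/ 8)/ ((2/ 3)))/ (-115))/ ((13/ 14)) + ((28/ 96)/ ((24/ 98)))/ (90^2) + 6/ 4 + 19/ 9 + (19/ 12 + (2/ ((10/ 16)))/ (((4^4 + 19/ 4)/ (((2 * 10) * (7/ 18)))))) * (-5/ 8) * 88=-9223659007487/ 103928572800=-88.75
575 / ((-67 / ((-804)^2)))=-5547600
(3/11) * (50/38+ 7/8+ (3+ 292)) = 135519/1672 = 81.05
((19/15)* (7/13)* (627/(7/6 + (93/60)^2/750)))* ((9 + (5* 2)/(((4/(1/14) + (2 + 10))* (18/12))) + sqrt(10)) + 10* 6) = 555940000* sqrt(10)/1520831 + 1959132560000/77562381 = 26414.77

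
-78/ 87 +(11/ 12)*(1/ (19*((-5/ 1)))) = -29959/ 33060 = -0.91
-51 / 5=-10.20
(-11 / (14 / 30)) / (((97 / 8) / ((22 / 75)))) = -1936 / 3395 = -0.57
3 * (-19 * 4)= -228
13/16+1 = 29/16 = 1.81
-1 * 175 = -175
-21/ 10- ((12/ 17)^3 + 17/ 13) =-2401099/ 638690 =-3.76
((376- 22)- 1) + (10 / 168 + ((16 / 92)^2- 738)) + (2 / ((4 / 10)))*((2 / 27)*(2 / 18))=-1385265431 / 3599316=-384.87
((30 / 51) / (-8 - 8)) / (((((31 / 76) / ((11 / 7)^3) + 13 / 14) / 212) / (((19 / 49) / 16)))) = -0.18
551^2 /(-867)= -303601 /867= -350.17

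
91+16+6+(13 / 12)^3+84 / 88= 2190215 / 19008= 115.23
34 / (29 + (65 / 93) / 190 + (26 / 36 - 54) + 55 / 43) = -3875031 / 2620778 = -1.48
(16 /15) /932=4 /3495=0.00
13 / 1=13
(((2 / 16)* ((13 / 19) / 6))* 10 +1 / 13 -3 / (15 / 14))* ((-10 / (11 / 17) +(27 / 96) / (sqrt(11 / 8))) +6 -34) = 18280393 / 163020 -229461* sqrt(22) / 1738880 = 111.52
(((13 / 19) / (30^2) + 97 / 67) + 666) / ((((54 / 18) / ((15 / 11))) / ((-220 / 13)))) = -764695771 / 148941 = -5134.22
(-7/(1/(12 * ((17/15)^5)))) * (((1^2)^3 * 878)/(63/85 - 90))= 593397996296/384091875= 1544.94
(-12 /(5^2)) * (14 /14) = -12 /25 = -0.48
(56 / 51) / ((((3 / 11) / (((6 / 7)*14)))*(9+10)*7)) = 352 / 969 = 0.36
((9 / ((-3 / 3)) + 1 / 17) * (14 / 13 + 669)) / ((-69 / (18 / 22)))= 3972216 / 55913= 71.04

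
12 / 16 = 3 / 4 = 0.75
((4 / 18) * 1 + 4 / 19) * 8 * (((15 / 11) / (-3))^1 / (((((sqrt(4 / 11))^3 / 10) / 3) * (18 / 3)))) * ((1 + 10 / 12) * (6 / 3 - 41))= 132275 * sqrt(11) / 171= 2565.54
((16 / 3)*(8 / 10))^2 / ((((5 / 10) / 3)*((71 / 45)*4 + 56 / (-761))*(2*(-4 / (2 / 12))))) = -97408 / 267005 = -0.36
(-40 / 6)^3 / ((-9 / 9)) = 8000 / 27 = 296.30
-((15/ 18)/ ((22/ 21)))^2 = -1225/ 1936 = -0.63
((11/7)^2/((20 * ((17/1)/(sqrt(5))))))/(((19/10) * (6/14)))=121 * sqrt(5)/13566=0.02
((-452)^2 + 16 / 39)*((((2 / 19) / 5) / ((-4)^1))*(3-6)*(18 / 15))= 23903616 / 6175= 3871.03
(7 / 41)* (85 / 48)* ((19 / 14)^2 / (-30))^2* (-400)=-11077285 / 24300864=-0.46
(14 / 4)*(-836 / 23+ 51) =2359 / 46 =51.28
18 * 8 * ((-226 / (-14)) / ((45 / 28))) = 1446.40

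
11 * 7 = 77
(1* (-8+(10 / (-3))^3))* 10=-12160 / 27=-450.37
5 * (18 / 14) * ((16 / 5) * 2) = 288 / 7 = 41.14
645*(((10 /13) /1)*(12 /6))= 12900 /13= 992.31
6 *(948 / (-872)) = -711 / 109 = -6.52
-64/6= -32/3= -10.67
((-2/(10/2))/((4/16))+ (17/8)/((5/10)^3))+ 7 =112/5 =22.40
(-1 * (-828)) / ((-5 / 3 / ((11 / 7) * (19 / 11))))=-47196 / 35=-1348.46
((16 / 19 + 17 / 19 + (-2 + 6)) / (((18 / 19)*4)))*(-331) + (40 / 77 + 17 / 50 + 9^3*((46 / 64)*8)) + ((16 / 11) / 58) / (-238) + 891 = 4582.51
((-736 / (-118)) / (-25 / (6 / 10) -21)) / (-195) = 92 / 180245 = 0.00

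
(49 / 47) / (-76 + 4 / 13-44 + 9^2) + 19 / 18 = 1.03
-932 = -932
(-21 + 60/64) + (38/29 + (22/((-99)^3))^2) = -67700981650525/3610304043984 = -18.75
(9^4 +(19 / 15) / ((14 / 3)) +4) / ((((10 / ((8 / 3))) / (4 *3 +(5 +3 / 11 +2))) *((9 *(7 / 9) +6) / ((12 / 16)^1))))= 4428574 / 2275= 1946.63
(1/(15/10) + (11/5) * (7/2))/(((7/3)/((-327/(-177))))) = 27359/4130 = 6.62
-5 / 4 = -1.25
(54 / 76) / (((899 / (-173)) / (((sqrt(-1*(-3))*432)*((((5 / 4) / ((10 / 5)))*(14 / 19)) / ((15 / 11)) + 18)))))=-351530118*sqrt(3) / 324539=-1876.10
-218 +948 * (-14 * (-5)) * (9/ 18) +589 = 33551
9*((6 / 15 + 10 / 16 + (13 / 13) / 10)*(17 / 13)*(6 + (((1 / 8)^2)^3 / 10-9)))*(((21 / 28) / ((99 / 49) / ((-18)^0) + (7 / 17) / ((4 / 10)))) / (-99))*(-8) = -3006898776693 / 3809387479040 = -0.79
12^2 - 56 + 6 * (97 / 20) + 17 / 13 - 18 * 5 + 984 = 131613 / 130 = 1012.41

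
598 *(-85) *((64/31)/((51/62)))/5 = -76544/3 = -25514.67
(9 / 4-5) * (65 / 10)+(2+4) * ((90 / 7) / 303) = -99661 / 5656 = -17.62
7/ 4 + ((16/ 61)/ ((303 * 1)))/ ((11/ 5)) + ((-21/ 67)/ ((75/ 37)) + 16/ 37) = 102223853909/ 50401292700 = 2.03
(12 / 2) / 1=6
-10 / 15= -2 / 3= -0.67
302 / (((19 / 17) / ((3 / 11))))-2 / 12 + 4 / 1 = 97219 / 1254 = 77.53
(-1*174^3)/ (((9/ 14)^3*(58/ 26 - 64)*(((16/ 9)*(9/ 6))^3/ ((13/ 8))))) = 1413757163/ 51392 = 27509.28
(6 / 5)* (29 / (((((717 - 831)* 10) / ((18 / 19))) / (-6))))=1566 / 9025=0.17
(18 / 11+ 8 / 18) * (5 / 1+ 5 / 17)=11.02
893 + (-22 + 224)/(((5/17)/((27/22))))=95474/55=1735.89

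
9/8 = 1.12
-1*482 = -482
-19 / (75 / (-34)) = 646 / 75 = 8.61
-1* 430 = -430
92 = 92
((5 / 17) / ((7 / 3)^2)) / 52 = 45 / 43316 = 0.00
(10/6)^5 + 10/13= 43055/3159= 13.63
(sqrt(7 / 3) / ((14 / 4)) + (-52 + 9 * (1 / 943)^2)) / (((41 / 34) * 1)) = -1572191926 / 36459209 + 68 * sqrt(21) / 861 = -42.76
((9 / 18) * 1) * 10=5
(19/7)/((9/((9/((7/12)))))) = 228/49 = 4.65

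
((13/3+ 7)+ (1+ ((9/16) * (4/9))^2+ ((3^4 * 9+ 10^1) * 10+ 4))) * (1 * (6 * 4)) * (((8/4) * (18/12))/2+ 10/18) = 13153759/36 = 365382.19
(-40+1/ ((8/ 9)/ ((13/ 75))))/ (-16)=7961/ 3200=2.49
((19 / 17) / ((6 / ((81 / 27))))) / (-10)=-19 / 340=-0.06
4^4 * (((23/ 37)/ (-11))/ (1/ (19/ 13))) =-111872/ 5291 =-21.14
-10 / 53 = -0.19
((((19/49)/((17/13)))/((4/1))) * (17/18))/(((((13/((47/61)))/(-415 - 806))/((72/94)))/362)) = -4199019/2989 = -1404.82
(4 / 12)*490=490 / 3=163.33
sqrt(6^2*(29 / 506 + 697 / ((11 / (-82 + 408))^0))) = 3*sqrt(178471766) / 253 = 158.41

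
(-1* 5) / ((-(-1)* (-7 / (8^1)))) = 40 / 7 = 5.71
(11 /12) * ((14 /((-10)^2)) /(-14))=-11 /1200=-0.01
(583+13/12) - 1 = 6997/12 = 583.08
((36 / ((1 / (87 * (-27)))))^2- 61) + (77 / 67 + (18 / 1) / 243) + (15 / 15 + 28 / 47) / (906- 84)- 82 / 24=333186974214918221 / 46592604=7151070032.81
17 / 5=3.40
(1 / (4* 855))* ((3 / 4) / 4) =1 / 18240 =0.00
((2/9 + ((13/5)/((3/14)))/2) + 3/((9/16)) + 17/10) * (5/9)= 7.40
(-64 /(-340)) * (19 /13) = 304 /1105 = 0.28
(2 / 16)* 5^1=5 / 8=0.62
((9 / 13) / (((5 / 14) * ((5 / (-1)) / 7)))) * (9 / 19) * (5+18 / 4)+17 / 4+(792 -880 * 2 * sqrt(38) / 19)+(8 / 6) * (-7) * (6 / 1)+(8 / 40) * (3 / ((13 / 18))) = 947529 / 1300 -1760 * sqrt(38) / 19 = 157.85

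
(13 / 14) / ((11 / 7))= 13 / 22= 0.59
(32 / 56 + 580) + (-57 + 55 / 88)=29355 / 56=524.20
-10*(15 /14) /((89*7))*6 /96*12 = -225 /17444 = -0.01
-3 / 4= -0.75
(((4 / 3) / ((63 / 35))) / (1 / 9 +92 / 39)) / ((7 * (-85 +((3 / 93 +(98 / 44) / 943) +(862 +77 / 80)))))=6688510400 / 121465008671139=0.00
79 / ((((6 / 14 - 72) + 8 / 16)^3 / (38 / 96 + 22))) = -1165171 / 236417970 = -0.00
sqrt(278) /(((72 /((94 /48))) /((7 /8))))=329*sqrt(278) /13824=0.40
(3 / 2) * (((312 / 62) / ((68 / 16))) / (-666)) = -52 / 19499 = -0.00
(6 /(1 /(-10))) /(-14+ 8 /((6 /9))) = 30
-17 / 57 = -0.30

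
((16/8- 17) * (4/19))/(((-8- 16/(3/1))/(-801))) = -7209/38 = -189.71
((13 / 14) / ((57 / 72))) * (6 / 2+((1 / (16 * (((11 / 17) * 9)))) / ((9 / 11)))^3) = 3.52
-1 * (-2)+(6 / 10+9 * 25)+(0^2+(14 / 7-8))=1108 / 5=221.60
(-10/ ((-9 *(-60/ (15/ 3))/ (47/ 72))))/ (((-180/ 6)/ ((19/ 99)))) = 893/ 2309472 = 0.00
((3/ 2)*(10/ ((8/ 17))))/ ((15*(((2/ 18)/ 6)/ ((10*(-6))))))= -6885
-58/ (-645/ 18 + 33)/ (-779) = -348/ 13243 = -0.03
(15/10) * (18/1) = 27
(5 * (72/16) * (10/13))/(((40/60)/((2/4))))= 675/52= 12.98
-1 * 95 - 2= -97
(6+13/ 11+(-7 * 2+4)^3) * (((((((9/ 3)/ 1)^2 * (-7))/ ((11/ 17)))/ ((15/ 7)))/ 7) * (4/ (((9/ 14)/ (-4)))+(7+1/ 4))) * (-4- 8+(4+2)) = 165049073/ 242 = 682020.96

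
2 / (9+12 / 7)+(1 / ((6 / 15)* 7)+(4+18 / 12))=3173 / 525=6.04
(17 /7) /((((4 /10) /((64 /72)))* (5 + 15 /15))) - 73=-13627 /189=-72.10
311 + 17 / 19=5926 / 19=311.89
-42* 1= -42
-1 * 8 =-8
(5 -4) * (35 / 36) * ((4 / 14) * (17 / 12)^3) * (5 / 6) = 122825 / 186624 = 0.66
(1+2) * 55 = 165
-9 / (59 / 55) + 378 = 21807 / 59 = 369.61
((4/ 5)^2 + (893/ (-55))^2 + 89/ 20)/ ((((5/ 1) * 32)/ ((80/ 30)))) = 216759/ 48400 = 4.48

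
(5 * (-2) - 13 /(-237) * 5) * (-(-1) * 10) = -23050 /237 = -97.26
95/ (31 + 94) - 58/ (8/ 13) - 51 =-144.49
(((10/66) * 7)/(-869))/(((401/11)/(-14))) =490/1045407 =0.00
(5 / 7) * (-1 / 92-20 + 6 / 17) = -153725 / 10948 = -14.04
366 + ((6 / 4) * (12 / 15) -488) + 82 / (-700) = -42321 / 350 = -120.92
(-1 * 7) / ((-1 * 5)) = 7 / 5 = 1.40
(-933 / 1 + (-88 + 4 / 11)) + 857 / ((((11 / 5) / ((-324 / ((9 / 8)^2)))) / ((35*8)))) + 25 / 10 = -614319999 / 22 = -27923636.32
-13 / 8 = -1.62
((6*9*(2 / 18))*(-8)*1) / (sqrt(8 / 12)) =-24*sqrt(6) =-58.79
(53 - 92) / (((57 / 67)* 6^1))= -7.64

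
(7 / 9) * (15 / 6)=35 / 18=1.94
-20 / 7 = -2.86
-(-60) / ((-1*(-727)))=60 / 727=0.08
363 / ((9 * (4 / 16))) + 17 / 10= 4891 / 30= 163.03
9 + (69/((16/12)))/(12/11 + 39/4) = 730/53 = 13.77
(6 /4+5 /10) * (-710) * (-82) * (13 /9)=168191.11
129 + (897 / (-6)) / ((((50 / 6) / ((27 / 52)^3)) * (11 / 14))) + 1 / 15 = 1123167013 / 8923200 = 125.87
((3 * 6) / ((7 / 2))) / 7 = 36 / 49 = 0.73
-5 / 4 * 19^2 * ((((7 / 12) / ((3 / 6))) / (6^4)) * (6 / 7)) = -0.35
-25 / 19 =-1.32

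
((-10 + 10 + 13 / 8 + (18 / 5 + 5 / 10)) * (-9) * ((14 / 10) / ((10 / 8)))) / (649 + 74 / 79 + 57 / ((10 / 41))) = -0.07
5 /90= 1 /18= 0.06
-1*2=-2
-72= -72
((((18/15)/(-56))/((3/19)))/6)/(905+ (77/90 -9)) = -57/2260076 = -0.00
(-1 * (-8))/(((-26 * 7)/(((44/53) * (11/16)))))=-121/4823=-0.03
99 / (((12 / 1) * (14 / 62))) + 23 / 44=5707 / 154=37.06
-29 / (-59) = 29 / 59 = 0.49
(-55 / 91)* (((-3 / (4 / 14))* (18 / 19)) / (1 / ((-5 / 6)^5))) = -171875 / 71136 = -2.42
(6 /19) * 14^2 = 1176 /19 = 61.89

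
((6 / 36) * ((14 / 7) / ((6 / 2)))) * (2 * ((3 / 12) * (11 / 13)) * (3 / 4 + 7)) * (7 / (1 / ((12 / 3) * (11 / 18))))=26257 / 4212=6.23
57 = 57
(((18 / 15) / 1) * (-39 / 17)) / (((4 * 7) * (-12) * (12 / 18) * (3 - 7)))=-117 / 38080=-0.00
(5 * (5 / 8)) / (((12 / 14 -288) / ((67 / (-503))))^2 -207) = 1225 / 1821583656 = 0.00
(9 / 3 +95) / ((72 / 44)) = 539 / 9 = 59.89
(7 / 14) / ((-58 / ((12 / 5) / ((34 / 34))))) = -3 / 145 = -0.02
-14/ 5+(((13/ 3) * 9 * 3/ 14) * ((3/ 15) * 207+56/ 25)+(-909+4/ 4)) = -191133/ 350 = -546.09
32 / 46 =16 / 23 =0.70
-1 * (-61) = 61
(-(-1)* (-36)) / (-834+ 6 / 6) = 36 / 833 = 0.04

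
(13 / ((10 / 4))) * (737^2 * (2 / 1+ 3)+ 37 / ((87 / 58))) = 211837834 / 15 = 14122522.27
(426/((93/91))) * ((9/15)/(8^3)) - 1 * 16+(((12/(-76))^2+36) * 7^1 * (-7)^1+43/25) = -127417189557/71622400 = -1779.01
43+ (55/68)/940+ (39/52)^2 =278457/6392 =43.56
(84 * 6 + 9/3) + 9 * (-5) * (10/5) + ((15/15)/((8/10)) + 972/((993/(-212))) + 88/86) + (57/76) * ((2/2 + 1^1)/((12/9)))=24239555/113864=212.88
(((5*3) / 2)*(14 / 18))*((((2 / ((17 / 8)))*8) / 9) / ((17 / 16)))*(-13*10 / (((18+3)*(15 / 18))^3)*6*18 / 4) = -212992 / 70805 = -3.01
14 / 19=0.74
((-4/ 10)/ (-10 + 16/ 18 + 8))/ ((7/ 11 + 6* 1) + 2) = 99/ 2375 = 0.04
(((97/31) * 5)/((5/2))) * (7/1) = 1358/31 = 43.81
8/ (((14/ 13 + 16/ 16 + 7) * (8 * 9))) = 13/ 1062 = 0.01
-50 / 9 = -5.56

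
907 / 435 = 2.09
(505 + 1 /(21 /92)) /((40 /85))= 181849 /168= 1082.43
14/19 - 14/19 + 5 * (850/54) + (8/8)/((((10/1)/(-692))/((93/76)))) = -5.98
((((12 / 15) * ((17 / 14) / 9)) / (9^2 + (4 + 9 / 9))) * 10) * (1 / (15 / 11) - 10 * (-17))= 87074 / 40635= 2.14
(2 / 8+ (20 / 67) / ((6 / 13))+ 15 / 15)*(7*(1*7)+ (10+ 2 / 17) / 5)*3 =1322785 / 4556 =290.34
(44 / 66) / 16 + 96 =2305 / 24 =96.04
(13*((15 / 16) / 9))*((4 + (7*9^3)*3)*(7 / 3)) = 6967415 / 144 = 48384.83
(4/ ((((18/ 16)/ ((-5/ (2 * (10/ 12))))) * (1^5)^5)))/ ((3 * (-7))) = 32/ 63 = 0.51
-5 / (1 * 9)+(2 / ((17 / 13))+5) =914 / 153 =5.97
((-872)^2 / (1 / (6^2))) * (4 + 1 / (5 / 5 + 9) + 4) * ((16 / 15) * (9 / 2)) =26607356928 / 25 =1064294277.12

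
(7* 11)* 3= 231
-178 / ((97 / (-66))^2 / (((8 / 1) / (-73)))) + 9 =18.03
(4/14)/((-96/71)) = -71/336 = -0.21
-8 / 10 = -4 / 5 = -0.80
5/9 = 0.56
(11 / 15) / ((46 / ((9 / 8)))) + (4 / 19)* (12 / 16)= 6147 / 34960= 0.18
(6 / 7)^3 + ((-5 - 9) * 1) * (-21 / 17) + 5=133669 / 5831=22.92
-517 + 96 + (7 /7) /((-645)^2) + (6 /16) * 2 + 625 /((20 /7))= -167658073 /832050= -201.50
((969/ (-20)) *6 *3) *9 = -78489/ 10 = -7848.90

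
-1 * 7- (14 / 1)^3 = -2751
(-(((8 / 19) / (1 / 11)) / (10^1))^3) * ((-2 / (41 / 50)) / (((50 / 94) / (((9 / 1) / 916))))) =36032832 / 8049893875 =0.00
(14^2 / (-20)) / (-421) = 49 / 2105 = 0.02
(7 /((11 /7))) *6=294 /11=26.73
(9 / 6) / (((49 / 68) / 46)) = 95.76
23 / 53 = 0.43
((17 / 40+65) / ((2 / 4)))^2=6848689 / 400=17121.72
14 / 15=0.93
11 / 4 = 2.75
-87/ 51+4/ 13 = -1.40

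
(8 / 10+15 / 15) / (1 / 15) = 27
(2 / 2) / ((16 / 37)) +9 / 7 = 403 / 112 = 3.60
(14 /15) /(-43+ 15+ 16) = -0.08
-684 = -684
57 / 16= 3.56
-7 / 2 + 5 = 3 / 2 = 1.50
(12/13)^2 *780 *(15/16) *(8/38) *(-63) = -2041200/247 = -8263.97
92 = 92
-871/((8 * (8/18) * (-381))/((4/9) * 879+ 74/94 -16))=46109869/191008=241.40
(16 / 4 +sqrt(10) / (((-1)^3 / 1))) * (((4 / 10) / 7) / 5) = 8 / 175 - 2 * sqrt(10) / 175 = 0.01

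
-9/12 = -3/4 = -0.75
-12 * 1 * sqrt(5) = -12 * sqrt(5) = -26.83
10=10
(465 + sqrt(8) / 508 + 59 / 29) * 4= 2 * sqrt(2) / 127 + 54176 / 29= 1868.16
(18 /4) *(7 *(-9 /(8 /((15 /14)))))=-1215 /32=-37.97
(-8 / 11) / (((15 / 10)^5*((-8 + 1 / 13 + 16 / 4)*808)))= 0.00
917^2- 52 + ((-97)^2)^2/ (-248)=119998295/ 248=483864.09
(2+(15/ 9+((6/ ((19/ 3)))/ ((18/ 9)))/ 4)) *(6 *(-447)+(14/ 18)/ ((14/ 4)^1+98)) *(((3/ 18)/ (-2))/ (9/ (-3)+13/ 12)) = -151025000/ 342171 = -441.37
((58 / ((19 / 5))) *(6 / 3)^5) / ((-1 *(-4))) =2320 / 19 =122.11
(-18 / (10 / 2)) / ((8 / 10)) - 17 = -43 / 2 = -21.50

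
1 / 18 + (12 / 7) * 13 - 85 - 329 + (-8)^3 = -113861 / 126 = -903.66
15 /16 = 0.94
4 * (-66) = -264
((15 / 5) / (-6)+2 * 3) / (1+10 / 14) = 77 / 24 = 3.21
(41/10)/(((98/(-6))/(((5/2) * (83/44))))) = -10209/8624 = -1.18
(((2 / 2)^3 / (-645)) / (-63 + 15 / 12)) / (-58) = -0.00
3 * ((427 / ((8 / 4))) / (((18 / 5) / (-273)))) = -48571.25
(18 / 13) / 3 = 6 / 13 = 0.46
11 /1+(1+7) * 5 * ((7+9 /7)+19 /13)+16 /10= 183133 /455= 402.49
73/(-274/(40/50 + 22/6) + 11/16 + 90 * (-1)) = -78256/161503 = -0.48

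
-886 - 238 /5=-4668 /5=-933.60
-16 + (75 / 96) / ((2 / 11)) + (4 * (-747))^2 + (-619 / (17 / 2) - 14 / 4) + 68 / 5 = 48568698479 / 5440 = 8928069.57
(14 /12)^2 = 49 /36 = 1.36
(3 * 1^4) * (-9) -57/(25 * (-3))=-656/25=-26.24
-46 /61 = -0.75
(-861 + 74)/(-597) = 787/597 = 1.32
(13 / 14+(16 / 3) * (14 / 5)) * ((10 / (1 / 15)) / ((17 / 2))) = 33310 / 119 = 279.92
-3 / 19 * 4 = -12 / 19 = -0.63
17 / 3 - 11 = -16 / 3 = -5.33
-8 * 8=-64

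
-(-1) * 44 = 44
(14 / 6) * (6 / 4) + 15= 37 / 2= 18.50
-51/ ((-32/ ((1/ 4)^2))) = 51/ 512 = 0.10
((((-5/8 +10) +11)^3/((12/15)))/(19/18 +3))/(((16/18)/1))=1753952535/598016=2932.95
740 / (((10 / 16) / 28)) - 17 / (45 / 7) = 1491721 / 45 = 33149.36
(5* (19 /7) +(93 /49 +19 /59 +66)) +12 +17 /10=2760657 /28910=95.49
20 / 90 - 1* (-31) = 281 / 9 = 31.22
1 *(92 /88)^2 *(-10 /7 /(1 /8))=-10580 /847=-12.49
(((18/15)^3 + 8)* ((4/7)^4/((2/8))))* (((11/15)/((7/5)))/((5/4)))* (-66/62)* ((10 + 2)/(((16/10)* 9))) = -301334528/195381375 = -1.54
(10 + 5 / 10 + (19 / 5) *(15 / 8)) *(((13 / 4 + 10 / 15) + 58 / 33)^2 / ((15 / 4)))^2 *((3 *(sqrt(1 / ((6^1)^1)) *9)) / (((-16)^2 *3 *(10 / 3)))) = 5.59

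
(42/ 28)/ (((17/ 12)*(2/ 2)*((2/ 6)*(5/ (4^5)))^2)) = 169869312/ 425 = 399692.50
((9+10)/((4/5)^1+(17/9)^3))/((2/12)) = 415530/27481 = 15.12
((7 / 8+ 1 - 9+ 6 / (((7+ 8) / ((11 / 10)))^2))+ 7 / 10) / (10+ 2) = -95891 / 180000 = -0.53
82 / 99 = 0.83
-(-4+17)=-13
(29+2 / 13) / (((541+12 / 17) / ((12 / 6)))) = 12886 / 119717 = 0.11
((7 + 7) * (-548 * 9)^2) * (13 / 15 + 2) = 4881141216 / 5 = 976228243.20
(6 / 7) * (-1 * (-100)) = 600 / 7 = 85.71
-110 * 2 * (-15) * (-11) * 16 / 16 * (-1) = 36300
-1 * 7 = -7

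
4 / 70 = 2 / 35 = 0.06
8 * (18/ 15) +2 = 58/ 5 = 11.60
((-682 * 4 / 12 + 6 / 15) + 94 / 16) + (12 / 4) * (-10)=-30127 / 120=-251.06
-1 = -1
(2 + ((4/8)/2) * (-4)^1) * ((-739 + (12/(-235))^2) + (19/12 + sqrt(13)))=-488684297/662700 + sqrt(13)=-733.81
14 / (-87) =-14 / 87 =-0.16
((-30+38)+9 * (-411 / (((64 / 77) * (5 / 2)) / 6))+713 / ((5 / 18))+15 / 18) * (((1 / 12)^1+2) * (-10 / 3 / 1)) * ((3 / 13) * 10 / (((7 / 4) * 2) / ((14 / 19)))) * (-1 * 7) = -130930625 / 684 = -191419.04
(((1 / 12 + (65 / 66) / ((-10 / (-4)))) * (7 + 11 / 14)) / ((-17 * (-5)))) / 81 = 109 / 201960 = 0.00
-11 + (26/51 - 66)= -3901/51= -76.49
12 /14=6 /7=0.86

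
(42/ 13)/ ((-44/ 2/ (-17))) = 357/ 143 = 2.50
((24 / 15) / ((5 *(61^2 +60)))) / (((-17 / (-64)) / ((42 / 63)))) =1024 / 4820775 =0.00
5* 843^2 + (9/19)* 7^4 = 67533264/19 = 3554382.32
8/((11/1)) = 8/11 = 0.73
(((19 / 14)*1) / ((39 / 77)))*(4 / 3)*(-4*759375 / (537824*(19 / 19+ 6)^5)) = -17634375 / 14688712948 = -0.00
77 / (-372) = -77 / 372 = -0.21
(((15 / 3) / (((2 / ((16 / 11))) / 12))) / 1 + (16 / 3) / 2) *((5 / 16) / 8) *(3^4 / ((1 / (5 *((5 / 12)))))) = 214875 / 704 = 305.22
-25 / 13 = -1.92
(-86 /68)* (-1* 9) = 387 /34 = 11.38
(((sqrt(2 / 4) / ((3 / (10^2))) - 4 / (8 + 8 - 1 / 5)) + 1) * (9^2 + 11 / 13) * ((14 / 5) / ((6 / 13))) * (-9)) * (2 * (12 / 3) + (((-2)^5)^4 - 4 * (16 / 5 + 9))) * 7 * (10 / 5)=-1093328623744 * sqrt(2) - 96759583201344 / 1975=-1595192361855.47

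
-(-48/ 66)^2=-64/ 121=-0.53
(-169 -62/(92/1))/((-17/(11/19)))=85855/14858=5.78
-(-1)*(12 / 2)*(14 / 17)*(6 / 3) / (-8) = -21 / 17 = -1.24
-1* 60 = -60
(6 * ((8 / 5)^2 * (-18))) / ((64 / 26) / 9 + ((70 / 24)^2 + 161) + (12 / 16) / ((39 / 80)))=-4313088 / 2672575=-1.61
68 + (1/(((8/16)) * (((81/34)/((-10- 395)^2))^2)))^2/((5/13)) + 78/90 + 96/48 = 3505422555024975001063/15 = 233694837001665000070.87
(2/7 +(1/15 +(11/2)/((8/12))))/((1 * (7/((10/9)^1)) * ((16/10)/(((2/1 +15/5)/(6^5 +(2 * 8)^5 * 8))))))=0.00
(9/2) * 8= 36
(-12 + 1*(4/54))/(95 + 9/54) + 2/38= -7097/97641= -0.07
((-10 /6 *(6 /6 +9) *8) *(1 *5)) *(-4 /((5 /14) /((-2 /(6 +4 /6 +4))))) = -1400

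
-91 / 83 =-1.10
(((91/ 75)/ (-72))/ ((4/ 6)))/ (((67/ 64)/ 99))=-4004/ 1675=-2.39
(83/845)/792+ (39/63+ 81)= 382359701/4684680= 81.62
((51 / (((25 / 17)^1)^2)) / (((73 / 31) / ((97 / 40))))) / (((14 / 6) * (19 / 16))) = 265921038 / 30340625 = 8.76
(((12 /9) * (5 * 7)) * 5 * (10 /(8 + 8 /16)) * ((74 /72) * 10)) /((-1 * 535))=-259000 /49113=-5.27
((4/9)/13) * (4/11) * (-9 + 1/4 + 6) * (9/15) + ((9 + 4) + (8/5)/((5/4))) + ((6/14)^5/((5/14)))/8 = 133571797/9363900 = 14.26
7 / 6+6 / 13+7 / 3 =103 / 26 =3.96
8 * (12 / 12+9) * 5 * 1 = 400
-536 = -536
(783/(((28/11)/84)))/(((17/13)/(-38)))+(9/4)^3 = -816913431/1088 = -750839.55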